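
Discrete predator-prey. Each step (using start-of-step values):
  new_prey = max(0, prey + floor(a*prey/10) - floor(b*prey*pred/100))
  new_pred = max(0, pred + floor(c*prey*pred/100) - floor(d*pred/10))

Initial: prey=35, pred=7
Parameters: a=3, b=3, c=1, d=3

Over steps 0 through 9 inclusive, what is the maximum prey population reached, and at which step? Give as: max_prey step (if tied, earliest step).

Step 1: prey: 35+10-7=38; pred: 7+2-2=7
Step 2: prey: 38+11-7=42; pred: 7+2-2=7
Step 3: prey: 42+12-8=46; pred: 7+2-2=7
Step 4: prey: 46+13-9=50; pred: 7+3-2=8
Step 5: prey: 50+15-12=53; pred: 8+4-2=10
Step 6: prey: 53+15-15=53; pred: 10+5-3=12
Step 7: prey: 53+15-19=49; pred: 12+6-3=15
Step 8: prey: 49+14-22=41; pred: 15+7-4=18
Step 9: prey: 41+12-22=31; pred: 18+7-5=20
Max prey = 53 at step 5

Answer: 53 5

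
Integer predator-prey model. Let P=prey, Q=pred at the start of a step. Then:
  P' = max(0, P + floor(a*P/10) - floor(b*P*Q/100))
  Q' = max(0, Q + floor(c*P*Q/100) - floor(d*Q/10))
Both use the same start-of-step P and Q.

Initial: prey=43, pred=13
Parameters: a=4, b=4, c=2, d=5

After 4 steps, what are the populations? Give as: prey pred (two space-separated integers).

Answer: 7 17

Derivation:
Step 1: prey: 43+17-22=38; pred: 13+11-6=18
Step 2: prey: 38+15-27=26; pred: 18+13-9=22
Step 3: prey: 26+10-22=14; pred: 22+11-11=22
Step 4: prey: 14+5-12=7; pred: 22+6-11=17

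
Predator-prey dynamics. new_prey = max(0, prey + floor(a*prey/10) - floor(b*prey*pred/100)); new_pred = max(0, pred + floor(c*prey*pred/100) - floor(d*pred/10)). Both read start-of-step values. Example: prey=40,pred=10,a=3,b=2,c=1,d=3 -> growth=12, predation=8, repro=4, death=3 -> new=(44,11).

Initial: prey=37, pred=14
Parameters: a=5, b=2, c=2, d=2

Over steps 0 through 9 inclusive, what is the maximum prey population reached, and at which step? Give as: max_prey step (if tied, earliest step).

Answer: 48 2

Derivation:
Step 1: prey: 37+18-10=45; pred: 14+10-2=22
Step 2: prey: 45+22-19=48; pred: 22+19-4=37
Step 3: prey: 48+24-35=37; pred: 37+35-7=65
Step 4: prey: 37+18-48=7; pred: 65+48-13=100
Step 5: prey: 7+3-14=0; pred: 100+14-20=94
Step 6: prey: 0+0-0=0; pred: 94+0-18=76
Step 7: prey: 0+0-0=0; pred: 76+0-15=61
Step 8: prey: 0+0-0=0; pred: 61+0-12=49
Step 9: prey: 0+0-0=0; pred: 49+0-9=40
Max prey = 48 at step 2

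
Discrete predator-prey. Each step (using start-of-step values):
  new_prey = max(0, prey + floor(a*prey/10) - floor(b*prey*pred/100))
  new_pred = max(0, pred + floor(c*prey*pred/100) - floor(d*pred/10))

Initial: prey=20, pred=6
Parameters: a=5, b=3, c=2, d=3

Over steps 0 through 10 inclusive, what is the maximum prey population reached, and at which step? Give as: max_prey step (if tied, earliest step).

Step 1: prey: 20+10-3=27; pred: 6+2-1=7
Step 2: prey: 27+13-5=35; pred: 7+3-2=8
Step 3: prey: 35+17-8=44; pred: 8+5-2=11
Step 4: prey: 44+22-14=52; pred: 11+9-3=17
Step 5: prey: 52+26-26=52; pred: 17+17-5=29
Step 6: prey: 52+26-45=33; pred: 29+30-8=51
Step 7: prey: 33+16-50=0; pred: 51+33-15=69
Step 8: prey: 0+0-0=0; pred: 69+0-20=49
Step 9: prey: 0+0-0=0; pred: 49+0-14=35
Step 10: prey: 0+0-0=0; pred: 35+0-10=25
Max prey = 52 at step 4

Answer: 52 4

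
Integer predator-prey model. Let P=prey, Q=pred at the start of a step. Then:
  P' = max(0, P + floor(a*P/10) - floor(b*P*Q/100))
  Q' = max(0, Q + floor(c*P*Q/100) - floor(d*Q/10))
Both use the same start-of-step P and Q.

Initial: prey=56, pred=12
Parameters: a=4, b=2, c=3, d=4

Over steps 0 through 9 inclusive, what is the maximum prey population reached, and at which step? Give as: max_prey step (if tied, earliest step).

Step 1: prey: 56+22-13=65; pred: 12+20-4=28
Step 2: prey: 65+26-36=55; pred: 28+54-11=71
Step 3: prey: 55+22-78=0; pred: 71+117-28=160
Step 4: prey: 0+0-0=0; pred: 160+0-64=96
Step 5: prey: 0+0-0=0; pred: 96+0-38=58
Step 6: prey: 0+0-0=0; pred: 58+0-23=35
Step 7: prey: 0+0-0=0; pred: 35+0-14=21
Step 8: prey: 0+0-0=0; pred: 21+0-8=13
Step 9: prey: 0+0-0=0; pred: 13+0-5=8
Max prey = 65 at step 1

Answer: 65 1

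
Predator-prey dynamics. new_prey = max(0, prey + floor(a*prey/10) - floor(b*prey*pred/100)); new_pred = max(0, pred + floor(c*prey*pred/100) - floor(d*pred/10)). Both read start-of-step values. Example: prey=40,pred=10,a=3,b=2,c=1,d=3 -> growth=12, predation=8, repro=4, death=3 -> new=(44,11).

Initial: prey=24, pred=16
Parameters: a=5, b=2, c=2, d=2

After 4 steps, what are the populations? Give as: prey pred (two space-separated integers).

Step 1: prey: 24+12-7=29; pred: 16+7-3=20
Step 2: prey: 29+14-11=32; pred: 20+11-4=27
Step 3: prey: 32+16-17=31; pred: 27+17-5=39
Step 4: prey: 31+15-24=22; pred: 39+24-7=56

Answer: 22 56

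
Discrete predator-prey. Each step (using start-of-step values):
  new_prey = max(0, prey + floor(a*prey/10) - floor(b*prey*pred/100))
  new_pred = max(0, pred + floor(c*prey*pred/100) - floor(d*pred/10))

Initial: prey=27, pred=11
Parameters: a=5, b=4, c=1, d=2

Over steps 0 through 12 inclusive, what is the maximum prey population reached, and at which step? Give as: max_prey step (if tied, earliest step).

Answer: 32 3

Derivation:
Step 1: prey: 27+13-11=29; pred: 11+2-2=11
Step 2: prey: 29+14-12=31; pred: 11+3-2=12
Step 3: prey: 31+15-14=32; pred: 12+3-2=13
Step 4: prey: 32+16-16=32; pred: 13+4-2=15
Step 5: prey: 32+16-19=29; pred: 15+4-3=16
Step 6: prey: 29+14-18=25; pred: 16+4-3=17
Step 7: prey: 25+12-17=20; pred: 17+4-3=18
Step 8: prey: 20+10-14=16; pred: 18+3-3=18
Step 9: prey: 16+8-11=13; pred: 18+2-3=17
Step 10: prey: 13+6-8=11; pred: 17+2-3=16
Step 11: prey: 11+5-7=9; pred: 16+1-3=14
Step 12: prey: 9+4-5=8; pred: 14+1-2=13
Max prey = 32 at step 3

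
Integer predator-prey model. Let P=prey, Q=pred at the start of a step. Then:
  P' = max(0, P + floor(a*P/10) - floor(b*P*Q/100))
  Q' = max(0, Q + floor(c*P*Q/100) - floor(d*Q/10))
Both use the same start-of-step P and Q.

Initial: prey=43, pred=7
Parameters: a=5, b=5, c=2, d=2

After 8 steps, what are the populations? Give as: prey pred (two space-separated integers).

Answer: 0 19

Derivation:
Step 1: prey: 43+21-15=49; pred: 7+6-1=12
Step 2: prey: 49+24-29=44; pred: 12+11-2=21
Step 3: prey: 44+22-46=20; pred: 21+18-4=35
Step 4: prey: 20+10-35=0; pred: 35+14-7=42
Step 5: prey: 0+0-0=0; pred: 42+0-8=34
Step 6: prey: 0+0-0=0; pred: 34+0-6=28
Step 7: prey: 0+0-0=0; pred: 28+0-5=23
Step 8: prey: 0+0-0=0; pred: 23+0-4=19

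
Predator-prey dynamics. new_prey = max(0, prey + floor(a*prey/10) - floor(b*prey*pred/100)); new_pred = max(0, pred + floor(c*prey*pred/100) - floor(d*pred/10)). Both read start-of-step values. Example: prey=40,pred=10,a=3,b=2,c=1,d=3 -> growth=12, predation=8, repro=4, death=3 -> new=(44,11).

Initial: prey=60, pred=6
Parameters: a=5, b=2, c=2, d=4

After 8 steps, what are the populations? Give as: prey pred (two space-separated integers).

Step 1: prey: 60+30-7=83; pred: 6+7-2=11
Step 2: prey: 83+41-18=106; pred: 11+18-4=25
Step 3: prey: 106+53-53=106; pred: 25+53-10=68
Step 4: prey: 106+53-144=15; pred: 68+144-27=185
Step 5: prey: 15+7-55=0; pred: 185+55-74=166
Step 6: prey: 0+0-0=0; pred: 166+0-66=100
Step 7: prey: 0+0-0=0; pred: 100+0-40=60
Step 8: prey: 0+0-0=0; pred: 60+0-24=36

Answer: 0 36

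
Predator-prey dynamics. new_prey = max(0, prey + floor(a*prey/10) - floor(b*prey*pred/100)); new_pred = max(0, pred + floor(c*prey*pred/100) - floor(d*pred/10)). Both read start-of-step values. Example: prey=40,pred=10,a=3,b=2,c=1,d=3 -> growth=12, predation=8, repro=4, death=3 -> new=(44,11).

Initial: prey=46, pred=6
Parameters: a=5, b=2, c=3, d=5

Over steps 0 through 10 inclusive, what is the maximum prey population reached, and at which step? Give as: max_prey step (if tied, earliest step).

Step 1: prey: 46+23-5=64; pred: 6+8-3=11
Step 2: prey: 64+32-14=82; pred: 11+21-5=27
Step 3: prey: 82+41-44=79; pred: 27+66-13=80
Step 4: prey: 79+39-126=0; pred: 80+189-40=229
Step 5: prey: 0+0-0=0; pred: 229+0-114=115
Step 6: prey: 0+0-0=0; pred: 115+0-57=58
Step 7: prey: 0+0-0=0; pred: 58+0-29=29
Step 8: prey: 0+0-0=0; pred: 29+0-14=15
Step 9: prey: 0+0-0=0; pred: 15+0-7=8
Step 10: prey: 0+0-0=0; pred: 8+0-4=4
Max prey = 82 at step 2

Answer: 82 2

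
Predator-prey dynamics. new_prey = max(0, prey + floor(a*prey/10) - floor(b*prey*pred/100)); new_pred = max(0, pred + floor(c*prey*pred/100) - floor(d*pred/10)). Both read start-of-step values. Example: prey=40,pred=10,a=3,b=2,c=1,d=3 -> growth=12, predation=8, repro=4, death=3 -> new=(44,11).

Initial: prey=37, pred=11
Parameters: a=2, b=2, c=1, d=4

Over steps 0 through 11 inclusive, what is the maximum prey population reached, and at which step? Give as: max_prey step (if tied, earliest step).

Step 1: prey: 37+7-8=36; pred: 11+4-4=11
Step 2: prey: 36+7-7=36; pred: 11+3-4=10
Step 3: prey: 36+7-7=36; pred: 10+3-4=9
Step 4: prey: 36+7-6=37; pred: 9+3-3=9
Step 5: prey: 37+7-6=38; pred: 9+3-3=9
Step 6: prey: 38+7-6=39; pred: 9+3-3=9
Step 7: prey: 39+7-7=39; pred: 9+3-3=9
Step 8: prey: 39+7-7=39; pred: 9+3-3=9
Step 9: prey: 39+7-7=39; pred: 9+3-3=9
Step 10: prey: 39+7-7=39; pred: 9+3-3=9
Step 11: prey: 39+7-7=39; pred: 9+3-3=9
Max prey = 39 at step 6

Answer: 39 6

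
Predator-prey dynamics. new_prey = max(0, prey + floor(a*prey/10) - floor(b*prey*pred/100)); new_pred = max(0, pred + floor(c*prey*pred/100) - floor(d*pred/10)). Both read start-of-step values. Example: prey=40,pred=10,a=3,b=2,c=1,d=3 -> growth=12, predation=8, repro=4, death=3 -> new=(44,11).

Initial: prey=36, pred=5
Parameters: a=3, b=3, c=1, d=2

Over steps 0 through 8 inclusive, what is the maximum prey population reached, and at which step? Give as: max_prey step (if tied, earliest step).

Step 1: prey: 36+10-5=41; pred: 5+1-1=5
Step 2: prey: 41+12-6=47; pred: 5+2-1=6
Step 3: prey: 47+14-8=53; pred: 6+2-1=7
Step 4: prey: 53+15-11=57; pred: 7+3-1=9
Step 5: prey: 57+17-15=59; pred: 9+5-1=13
Step 6: prey: 59+17-23=53; pred: 13+7-2=18
Step 7: prey: 53+15-28=40; pred: 18+9-3=24
Step 8: prey: 40+12-28=24; pred: 24+9-4=29
Max prey = 59 at step 5

Answer: 59 5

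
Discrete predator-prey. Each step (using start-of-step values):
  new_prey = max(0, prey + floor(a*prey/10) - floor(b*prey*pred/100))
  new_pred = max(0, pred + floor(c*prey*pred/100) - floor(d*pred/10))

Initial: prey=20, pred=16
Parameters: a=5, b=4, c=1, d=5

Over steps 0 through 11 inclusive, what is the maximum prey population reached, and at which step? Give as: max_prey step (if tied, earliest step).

Step 1: prey: 20+10-12=18; pred: 16+3-8=11
Step 2: prey: 18+9-7=20; pred: 11+1-5=7
Step 3: prey: 20+10-5=25; pred: 7+1-3=5
Step 4: prey: 25+12-5=32; pred: 5+1-2=4
Step 5: prey: 32+16-5=43; pred: 4+1-2=3
Step 6: prey: 43+21-5=59; pred: 3+1-1=3
Step 7: prey: 59+29-7=81; pred: 3+1-1=3
Step 8: prey: 81+40-9=112; pred: 3+2-1=4
Step 9: prey: 112+56-17=151; pred: 4+4-2=6
Step 10: prey: 151+75-36=190; pred: 6+9-3=12
Step 11: prey: 190+95-91=194; pred: 12+22-6=28
Max prey = 194 at step 11

Answer: 194 11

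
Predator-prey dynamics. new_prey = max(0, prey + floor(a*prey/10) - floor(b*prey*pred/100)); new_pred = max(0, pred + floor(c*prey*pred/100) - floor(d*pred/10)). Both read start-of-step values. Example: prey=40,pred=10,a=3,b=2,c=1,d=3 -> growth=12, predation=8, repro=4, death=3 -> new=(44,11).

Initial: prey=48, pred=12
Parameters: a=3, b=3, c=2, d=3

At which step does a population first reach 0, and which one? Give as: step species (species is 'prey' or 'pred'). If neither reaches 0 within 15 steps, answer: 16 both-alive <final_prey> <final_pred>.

Answer: 5 prey

Derivation:
Step 1: prey: 48+14-17=45; pred: 12+11-3=20
Step 2: prey: 45+13-27=31; pred: 20+18-6=32
Step 3: prey: 31+9-29=11; pred: 32+19-9=42
Step 4: prey: 11+3-13=1; pred: 42+9-12=39
Step 5: prey: 1+0-1=0; pred: 39+0-11=28
First extinction: prey at step 5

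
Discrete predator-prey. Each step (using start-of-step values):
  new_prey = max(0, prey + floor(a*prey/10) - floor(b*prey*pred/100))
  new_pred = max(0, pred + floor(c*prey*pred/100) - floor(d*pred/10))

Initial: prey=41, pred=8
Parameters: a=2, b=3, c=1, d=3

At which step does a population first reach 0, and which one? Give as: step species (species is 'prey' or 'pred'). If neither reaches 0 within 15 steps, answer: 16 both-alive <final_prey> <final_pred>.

Answer: 16 both-alive 23 6

Derivation:
Step 1: prey: 41+8-9=40; pred: 8+3-2=9
Step 2: prey: 40+8-10=38; pred: 9+3-2=10
Step 3: prey: 38+7-11=34; pred: 10+3-3=10
Step 4: prey: 34+6-10=30; pred: 10+3-3=10
Step 5: prey: 30+6-9=27; pred: 10+3-3=10
Step 6: prey: 27+5-8=24; pred: 10+2-3=9
Step 7: prey: 24+4-6=22; pred: 9+2-2=9
Step 8: prey: 22+4-5=21; pred: 9+1-2=8
Step 9: prey: 21+4-5=20; pred: 8+1-2=7
Step 10: prey: 20+4-4=20; pred: 7+1-2=6
Step 11: prey: 20+4-3=21; pred: 6+1-1=6
Step 12: prey: 21+4-3=22; pred: 6+1-1=6
Step 13: prey: 22+4-3=23; pred: 6+1-1=6
Step 14: prey: 23+4-4=23; pred: 6+1-1=6
Steps 15-15: state stable at prey=23, pred=6 (no change)
No extinction within 15 steps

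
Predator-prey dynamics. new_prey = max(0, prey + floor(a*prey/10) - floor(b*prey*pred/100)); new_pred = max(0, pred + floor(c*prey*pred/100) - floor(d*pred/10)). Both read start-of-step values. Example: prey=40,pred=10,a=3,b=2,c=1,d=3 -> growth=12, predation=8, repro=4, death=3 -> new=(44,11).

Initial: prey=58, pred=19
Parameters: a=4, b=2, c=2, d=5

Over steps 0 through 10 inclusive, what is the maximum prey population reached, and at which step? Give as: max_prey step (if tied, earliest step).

Step 1: prey: 58+23-22=59; pred: 19+22-9=32
Step 2: prey: 59+23-37=45; pred: 32+37-16=53
Step 3: prey: 45+18-47=16; pred: 53+47-26=74
Step 4: prey: 16+6-23=0; pred: 74+23-37=60
Step 5: prey: 0+0-0=0; pred: 60+0-30=30
Step 6: prey: 0+0-0=0; pred: 30+0-15=15
Step 7: prey: 0+0-0=0; pred: 15+0-7=8
Step 8: prey: 0+0-0=0; pred: 8+0-4=4
Step 9: prey: 0+0-0=0; pred: 4+0-2=2
Step 10: prey: 0+0-0=0; pred: 2+0-1=1
Max prey = 59 at step 1

Answer: 59 1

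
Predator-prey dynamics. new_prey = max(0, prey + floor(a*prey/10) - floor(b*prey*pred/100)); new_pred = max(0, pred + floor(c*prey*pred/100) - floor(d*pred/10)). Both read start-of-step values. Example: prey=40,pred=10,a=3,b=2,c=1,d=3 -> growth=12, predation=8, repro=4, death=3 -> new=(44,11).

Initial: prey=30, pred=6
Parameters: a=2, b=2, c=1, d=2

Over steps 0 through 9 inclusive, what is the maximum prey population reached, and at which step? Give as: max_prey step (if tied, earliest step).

Answer: 43 5

Derivation:
Step 1: prey: 30+6-3=33; pred: 6+1-1=6
Step 2: prey: 33+6-3=36; pred: 6+1-1=6
Step 3: prey: 36+7-4=39; pred: 6+2-1=7
Step 4: prey: 39+7-5=41; pred: 7+2-1=8
Step 5: prey: 41+8-6=43; pred: 8+3-1=10
Step 6: prey: 43+8-8=43; pred: 10+4-2=12
Step 7: prey: 43+8-10=41; pred: 12+5-2=15
Step 8: prey: 41+8-12=37; pred: 15+6-3=18
Step 9: prey: 37+7-13=31; pred: 18+6-3=21
Max prey = 43 at step 5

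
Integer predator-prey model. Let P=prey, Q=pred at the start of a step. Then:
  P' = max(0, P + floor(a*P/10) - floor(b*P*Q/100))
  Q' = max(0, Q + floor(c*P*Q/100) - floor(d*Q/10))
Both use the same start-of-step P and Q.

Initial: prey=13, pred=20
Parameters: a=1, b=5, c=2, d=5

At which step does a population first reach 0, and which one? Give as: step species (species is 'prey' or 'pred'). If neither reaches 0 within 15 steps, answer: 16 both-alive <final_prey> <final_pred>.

Answer: 16 both-alive 1 1

Derivation:
Step 1: prey: 13+1-13=1; pred: 20+5-10=15
Step 2: prey: 1+0-0=1; pred: 15+0-7=8
Step 3: prey: 1+0-0=1; pred: 8+0-4=4
Step 4: prey: 1+0-0=1; pred: 4+0-2=2
Step 5: prey: 1+0-0=1; pred: 2+0-1=1
Step 6: prey: 1+0-0=1; pred: 1+0-0=1
Steps 7-15: state stable at prey=1, pred=1 (no change)
No extinction within 15 steps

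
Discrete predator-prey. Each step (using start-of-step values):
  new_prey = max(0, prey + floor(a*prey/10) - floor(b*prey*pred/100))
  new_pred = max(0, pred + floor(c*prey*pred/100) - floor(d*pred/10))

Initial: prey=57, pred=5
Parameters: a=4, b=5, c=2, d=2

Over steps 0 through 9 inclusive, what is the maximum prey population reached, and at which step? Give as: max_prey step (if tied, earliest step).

Answer: 65 1

Derivation:
Step 1: prey: 57+22-14=65; pred: 5+5-1=9
Step 2: prey: 65+26-29=62; pred: 9+11-1=19
Step 3: prey: 62+24-58=28; pred: 19+23-3=39
Step 4: prey: 28+11-54=0; pred: 39+21-7=53
Step 5: prey: 0+0-0=0; pred: 53+0-10=43
Step 6: prey: 0+0-0=0; pred: 43+0-8=35
Step 7: prey: 0+0-0=0; pred: 35+0-7=28
Step 8: prey: 0+0-0=0; pred: 28+0-5=23
Step 9: prey: 0+0-0=0; pred: 23+0-4=19
Max prey = 65 at step 1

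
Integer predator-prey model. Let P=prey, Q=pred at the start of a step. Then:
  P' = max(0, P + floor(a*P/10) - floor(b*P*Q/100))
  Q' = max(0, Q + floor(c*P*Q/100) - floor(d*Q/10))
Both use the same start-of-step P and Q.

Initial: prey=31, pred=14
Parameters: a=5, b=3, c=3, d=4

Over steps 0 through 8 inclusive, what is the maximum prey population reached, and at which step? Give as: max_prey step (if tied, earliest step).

Answer: 33 1

Derivation:
Step 1: prey: 31+15-13=33; pred: 14+13-5=22
Step 2: prey: 33+16-21=28; pred: 22+21-8=35
Step 3: prey: 28+14-29=13; pred: 35+29-14=50
Step 4: prey: 13+6-19=0; pred: 50+19-20=49
Step 5: prey: 0+0-0=0; pred: 49+0-19=30
Step 6: prey: 0+0-0=0; pred: 30+0-12=18
Step 7: prey: 0+0-0=0; pred: 18+0-7=11
Step 8: prey: 0+0-0=0; pred: 11+0-4=7
Max prey = 33 at step 1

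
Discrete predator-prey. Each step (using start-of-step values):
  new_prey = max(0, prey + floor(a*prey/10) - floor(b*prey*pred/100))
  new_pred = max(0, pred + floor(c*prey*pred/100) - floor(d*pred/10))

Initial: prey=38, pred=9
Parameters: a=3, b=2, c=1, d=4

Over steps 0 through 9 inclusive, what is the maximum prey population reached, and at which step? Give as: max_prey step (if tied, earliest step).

Step 1: prey: 38+11-6=43; pred: 9+3-3=9
Step 2: prey: 43+12-7=48; pred: 9+3-3=9
Step 3: prey: 48+14-8=54; pred: 9+4-3=10
Step 4: prey: 54+16-10=60; pred: 10+5-4=11
Step 5: prey: 60+18-13=65; pred: 11+6-4=13
Step 6: prey: 65+19-16=68; pred: 13+8-5=16
Step 7: prey: 68+20-21=67; pred: 16+10-6=20
Step 8: prey: 67+20-26=61; pred: 20+13-8=25
Step 9: prey: 61+18-30=49; pred: 25+15-10=30
Max prey = 68 at step 6

Answer: 68 6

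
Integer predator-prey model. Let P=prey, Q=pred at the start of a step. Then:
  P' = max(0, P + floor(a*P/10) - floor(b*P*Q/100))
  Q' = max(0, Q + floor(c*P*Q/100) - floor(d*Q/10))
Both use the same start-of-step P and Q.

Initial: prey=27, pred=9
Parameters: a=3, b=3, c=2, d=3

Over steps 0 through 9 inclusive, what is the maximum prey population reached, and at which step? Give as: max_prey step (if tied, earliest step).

Answer: 28 1

Derivation:
Step 1: prey: 27+8-7=28; pred: 9+4-2=11
Step 2: prey: 28+8-9=27; pred: 11+6-3=14
Step 3: prey: 27+8-11=24; pred: 14+7-4=17
Step 4: prey: 24+7-12=19; pred: 17+8-5=20
Step 5: prey: 19+5-11=13; pred: 20+7-6=21
Step 6: prey: 13+3-8=8; pred: 21+5-6=20
Step 7: prey: 8+2-4=6; pred: 20+3-6=17
Step 8: prey: 6+1-3=4; pred: 17+2-5=14
Step 9: prey: 4+1-1=4; pred: 14+1-4=11
Max prey = 28 at step 1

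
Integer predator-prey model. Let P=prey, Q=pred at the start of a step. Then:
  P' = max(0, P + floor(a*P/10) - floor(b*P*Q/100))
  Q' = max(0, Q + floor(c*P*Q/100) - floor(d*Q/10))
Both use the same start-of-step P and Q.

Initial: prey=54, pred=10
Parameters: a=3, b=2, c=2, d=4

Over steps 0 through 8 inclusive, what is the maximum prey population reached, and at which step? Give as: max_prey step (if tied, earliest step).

Answer: 60 1

Derivation:
Step 1: prey: 54+16-10=60; pred: 10+10-4=16
Step 2: prey: 60+18-19=59; pred: 16+19-6=29
Step 3: prey: 59+17-34=42; pred: 29+34-11=52
Step 4: prey: 42+12-43=11; pred: 52+43-20=75
Step 5: prey: 11+3-16=0; pred: 75+16-30=61
Step 6: prey: 0+0-0=0; pred: 61+0-24=37
Step 7: prey: 0+0-0=0; pred: 37+0-14=23
Step 8: prey: 0+0-0=0; pred: 23+0-9=14
Max prey = 60 at step 1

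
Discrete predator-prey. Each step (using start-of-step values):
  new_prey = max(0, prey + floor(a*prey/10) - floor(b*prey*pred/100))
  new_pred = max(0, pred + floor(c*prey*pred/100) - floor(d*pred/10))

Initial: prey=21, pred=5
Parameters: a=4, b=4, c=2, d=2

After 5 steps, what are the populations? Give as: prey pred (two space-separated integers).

Answer: 24 21

Derivation:
Step 1: prey: 21+8-4=25; pred: 5+2-1=6
Step 2: prey: 25+10-6=29; pred: 6+3-1=8
Step 3: prey: 29+11-9=31; pred: 8+4-1=11
Step 4: prey: 31+12-13=30; pred: 11+6-2=15
Step 5: prey: 30+12-18=24; pred: 15+9-3=21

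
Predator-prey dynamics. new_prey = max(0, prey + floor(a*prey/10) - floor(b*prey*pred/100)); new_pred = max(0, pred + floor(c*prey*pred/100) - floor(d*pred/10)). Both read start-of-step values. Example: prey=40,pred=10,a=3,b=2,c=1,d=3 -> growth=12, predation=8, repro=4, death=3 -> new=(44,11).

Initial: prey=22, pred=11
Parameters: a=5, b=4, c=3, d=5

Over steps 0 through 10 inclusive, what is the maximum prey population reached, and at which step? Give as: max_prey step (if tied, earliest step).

Step 1: prey: 22+11-9=24; pred: 11+7-5=13
Step 2: prey: 24+12-12=24; pred: 13+9-6=16
Step 3: prey: 24+12-15=21; pred: 16+11-8=19
Step 4: prey: 21+10-15=16; pred: 19+11-9=21
Step 5: prey: 16+8-13=11; pred: 21+10-10=21
Step 6: prey: 11+5-9=7; pred: 21+6-10=17
Step 7: prey: 7+3-4=6; pred: 17+3-8=12
Step 8: prey: 6+3-2=7; pred: 12+2-6=8
Step 9: prey: 7+3-2=8; pred: 8+1-4=5
Step 10: prey: 8+4-1=11; pred: 5+1-2=4
Max prey = 24 at step 1

Answer: 24 1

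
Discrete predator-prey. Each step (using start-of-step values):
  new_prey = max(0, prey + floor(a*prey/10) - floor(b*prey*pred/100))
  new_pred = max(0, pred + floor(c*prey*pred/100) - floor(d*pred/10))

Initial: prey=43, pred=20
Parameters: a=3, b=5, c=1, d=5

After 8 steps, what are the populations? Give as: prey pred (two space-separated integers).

Step 1: prey: 43+12-43=12; pred: 20+8-10=18
Step 2: prey: 12+3-10=5; pred: 18+2-9=11
Step 3: prey: 5+1-2=4; pred: 11+0-5=6
Step 4: prey: 4+1-1=4; pred: 6+0-3=3
Step 5: prey: 4+1-0=5; pred: 3+0-1=2
Step 6: prey: 5+1-0=6; pred: 2+0-1=1
Step 7: prey: 6+1-0=7; pred: 1+0-0=1
Step 8: prey: 7+2-0=9; pred: 1+0-0=1

Answer: 9 1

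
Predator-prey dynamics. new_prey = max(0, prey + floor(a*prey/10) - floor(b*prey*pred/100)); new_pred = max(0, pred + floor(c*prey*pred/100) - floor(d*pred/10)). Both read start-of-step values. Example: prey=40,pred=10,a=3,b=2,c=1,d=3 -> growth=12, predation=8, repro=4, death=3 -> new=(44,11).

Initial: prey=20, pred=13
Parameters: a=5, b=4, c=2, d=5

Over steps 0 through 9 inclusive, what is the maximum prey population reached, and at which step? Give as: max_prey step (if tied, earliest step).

Answer: 39 8

Derivation:
Step 1: prey: 20+10-10=20; pred: 13+5-6=12
Step 2: prey: 20+10-9=21; pred: 12+4-6=10
Step 3: prey: 21+10-8=23; pred: 10+4-5=9
Step 4: prey: 23+11-8=26; pred: 9+4-4=9
Step 5: prey: 26+13-9=30; pred: 9+4-4=9
Step 6: prey: 30+15-10=35; pred: 9+5-4=10
Step 7: prey: 35+17-14=38; pred: 10+7-5=12
Step 8: prey: 38+19-18=39; pred: 12+9-6=15
Step 9: prey: 39+19-23=35; pred: 15+11-7=19
Max prey = 39 at step 8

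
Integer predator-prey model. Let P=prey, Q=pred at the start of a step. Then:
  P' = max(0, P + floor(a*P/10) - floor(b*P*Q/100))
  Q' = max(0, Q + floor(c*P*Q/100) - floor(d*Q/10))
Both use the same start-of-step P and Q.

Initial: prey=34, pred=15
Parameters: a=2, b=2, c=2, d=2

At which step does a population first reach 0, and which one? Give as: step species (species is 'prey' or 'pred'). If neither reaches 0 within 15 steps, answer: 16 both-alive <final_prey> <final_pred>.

Answer: 16 both-alive 1 6

Derivation:
Step 1: prey: 34+6-10=30; pred: 15+10-3=22
Step 2: prey: 30+6-13=23; pred: 22+13-4=31
Step 3: prey: 23+4-14=13; pred: 31+14-6=39
Step 4: prey: 13+2-10=5; pred: 39+10-7=42
Step 5: prey: 5+1-4=2; pred: 42+4-8=38
Step 6: prey: 2+0-1=1; pred: 38+1-7=32
Step 7: prey: 1+0-0=1; pred: 32+0-6=26
Step 8: prey: 1+0-0=1; pred: 26+0-5=21
Step 9: prey: 1+0-0=1; pred: 21+0-4=17
Step 10: prey: 1+0-0=1; pred: 17+0-3=14
Step 11: prey: 1+0-0=1; pred: 14+0-2=12
Step 12: prey: 1+0-0=1; pred: 12+0-2=10
Step 13: prey: 1+0-0=1; pred: 10+0-2=8
Step 14: prey: 1+0-0=1; pred: 8+0-1=7
Step 15: prey: 1+0-0=1; pred: 7+0-1=6
No extinction within 15 steps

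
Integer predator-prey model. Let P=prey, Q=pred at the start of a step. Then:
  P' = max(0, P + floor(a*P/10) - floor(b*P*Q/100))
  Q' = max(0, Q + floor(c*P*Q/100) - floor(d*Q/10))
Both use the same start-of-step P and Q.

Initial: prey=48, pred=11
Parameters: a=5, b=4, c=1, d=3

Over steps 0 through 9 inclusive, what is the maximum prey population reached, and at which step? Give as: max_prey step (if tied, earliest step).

Answer: 51 1

Derivation:
Step 1: prey: 48+24-21=51; pred: 11+5-3=13
Step 2: prey: 51+25-26=50; pred: 13+6-3=16
Step 3: prey: 50+25-32=43; pred: 16+8-4=20
Step 4: prey: 43+21-34=30; pred: 20+8-6=22
Step 5: prey: 30+15-26=19; pred: 22+6-6=22
Step 6: prey: 19+9-16=12; pred: 22+4-6=20
Step 7: prey: 12+6-9=9; pred: 20+2-6=16
Step 8: prey: 9+4-5=8; pred: 16+1-4=13
Step 9: prey: 8+4-4=8; pred: 13+1-3=11
Max prey = 51 at step 1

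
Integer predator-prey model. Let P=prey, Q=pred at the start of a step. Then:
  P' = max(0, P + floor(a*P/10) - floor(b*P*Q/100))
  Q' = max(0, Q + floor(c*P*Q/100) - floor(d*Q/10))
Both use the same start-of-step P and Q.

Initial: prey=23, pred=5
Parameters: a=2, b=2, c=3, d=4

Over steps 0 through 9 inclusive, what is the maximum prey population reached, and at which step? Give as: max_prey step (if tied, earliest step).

Answer: 28 3

Derivation:
Step 1: prey: 23+4-2=25; pred: 5+3-2=6
Step 2: prey: 25+5-3=27; pred: 6+4-2=8
Step 3: prey: 27+5-4=28; pred: 8+6-3=11
Step 4: prey: 28+5-6=27; pred: 11+9-4=16
Step 5: prey: 27+5-8=24; pred: 16+12-6=22
Step 6: prey: 24+4-10=18; pred: 22+15-8=29
Step 7: prey: 18+3-10=11; pred: 29+15-11=33
Step 8: prey: 11+2-7=6; pred: 33+10-13=30
Step 9: prey: 6+1-3=4; pred: 30+5-12=23
Max prey = 28 at step 3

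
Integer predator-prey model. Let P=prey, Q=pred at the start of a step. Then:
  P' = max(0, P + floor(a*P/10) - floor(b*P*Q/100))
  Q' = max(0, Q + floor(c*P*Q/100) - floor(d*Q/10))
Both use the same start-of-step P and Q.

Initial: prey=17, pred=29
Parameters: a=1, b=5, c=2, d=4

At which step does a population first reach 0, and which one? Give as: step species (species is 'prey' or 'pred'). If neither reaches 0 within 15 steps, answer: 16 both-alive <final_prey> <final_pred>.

Step 1: prey: 17+1-24=0; pred: 29+9-11=27
First extinction: prey at step 1

Answer: 1 prey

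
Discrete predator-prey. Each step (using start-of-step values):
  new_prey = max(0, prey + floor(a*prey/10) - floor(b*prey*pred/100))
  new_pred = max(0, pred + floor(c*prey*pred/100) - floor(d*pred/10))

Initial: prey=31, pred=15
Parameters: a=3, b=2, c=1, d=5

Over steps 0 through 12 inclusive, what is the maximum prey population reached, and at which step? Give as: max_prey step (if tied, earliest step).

Answer: 116 11

Derivation:
Step 1: prey: 31+9-9=31; pred: 15+4-7=12
Step 2: prey: 31+9-7=33; pred: 12+3-6=9
Step 3: prey: 33+9-5=37; pred: 9+2-4=7
Step 4: prey: 37+11-5=43; pred: 7+2-3=6
Step 5: prey: 43+12-5=50; pred: 6+2-3=5
Step 6: prey: 50+15-5=60; pred: 5+2-2=5
Step 7: prey: 60+18-6=72; pred: 5+3-2=6
Step 8: prey: 72+21-8=85; pred: 6+4-3=7
Step 9: prey: 85+25-11=99; pred: 7+5-3=9
Step 10: prey: 99+29-17=111; pred: 9+8-4=13
Step 11: prey: 111+33-28=116; pred: 13+14-6=21
Step 12: prey: 116+34-48=102; pred: 21+24-10=35
Max prey = 116 at step 11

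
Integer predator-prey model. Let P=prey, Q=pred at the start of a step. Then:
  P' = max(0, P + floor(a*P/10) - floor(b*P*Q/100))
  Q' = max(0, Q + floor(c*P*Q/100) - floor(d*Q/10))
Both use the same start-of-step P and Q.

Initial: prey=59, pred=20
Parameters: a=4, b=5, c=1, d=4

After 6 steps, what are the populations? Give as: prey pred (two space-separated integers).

Answer: 4 3

Derivation:
Step 1: prey: 59+23-59=23; pred: 20+11-8=23
Step 2: prey: 23+9-26=6; pred: 23+5-9=19
Step 3: prey: 6+2-5=3; pred: 19+1-7=13
Step 4: prey: 3+1-1=3; pred: 13+0-5=8
Step 5: prey: 3+1-1=3; pred: 8+0-3=5
Step 6: prey: 3+1-0=4; pred: 5+0-2=3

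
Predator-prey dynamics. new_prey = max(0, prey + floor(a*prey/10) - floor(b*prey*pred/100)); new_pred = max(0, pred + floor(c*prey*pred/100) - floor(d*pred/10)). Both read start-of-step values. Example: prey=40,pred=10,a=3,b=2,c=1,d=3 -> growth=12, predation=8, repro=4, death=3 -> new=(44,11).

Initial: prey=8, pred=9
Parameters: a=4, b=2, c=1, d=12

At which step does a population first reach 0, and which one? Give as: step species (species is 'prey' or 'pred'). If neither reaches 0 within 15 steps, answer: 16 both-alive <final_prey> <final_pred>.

Step 1: prey: 8+3-1=10; pred: 9+0-10=0
First extinction: pred at step 1

Answer: 1 pred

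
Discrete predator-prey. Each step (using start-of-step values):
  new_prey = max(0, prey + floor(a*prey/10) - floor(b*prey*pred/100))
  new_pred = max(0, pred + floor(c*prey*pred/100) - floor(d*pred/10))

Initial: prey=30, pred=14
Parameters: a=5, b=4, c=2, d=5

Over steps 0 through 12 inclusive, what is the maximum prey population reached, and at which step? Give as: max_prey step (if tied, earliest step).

Step 1: prey: 30+15-16=29; pred: 14+8-7=15
Step 2: prey: 29+14-17=26; pred: 15+8-7=16
Step 3: prey: 26+13-16=23; pred: 16+8-8=16
Step 4: prey: 23+11-14=20; pred: 16+7-8=15
Step 5: prey: 20+10-12=18; pred: 15+6-7=14
Step 6: prey: 18+9-10=17; pred: 14+5-7=12
Step 7: prey: 17+8-8=17; pred: 12+4-6=10
Step 8: prey: 17+8-6=19; pred: 10+3-5=8
Step 9: prey: 19+9-6=22; pred: 8+3-4=7
Step 10: prey: 22+11-6=27; pred: 7+3-3=7
Step 11: prey: 27+13-7=33; pred: 7+3-3=7
Step 12: prey: 33+16-9=40; pred: 7+4-3=8
Max prey = 40 at step 12

Answer: 40 12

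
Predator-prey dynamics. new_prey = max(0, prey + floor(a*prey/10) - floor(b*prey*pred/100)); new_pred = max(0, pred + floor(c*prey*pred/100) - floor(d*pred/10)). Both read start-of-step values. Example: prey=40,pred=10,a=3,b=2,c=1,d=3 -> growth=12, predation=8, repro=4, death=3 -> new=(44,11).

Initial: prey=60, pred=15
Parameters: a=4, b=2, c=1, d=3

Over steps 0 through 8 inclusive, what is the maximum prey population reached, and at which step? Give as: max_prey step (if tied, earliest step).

Answer: 66 1

Derivation:
Step 1: prey: 60+24-18=66; pred: 15+9-4=20
Step 2: prey: 66+26-26=66; pred: 20+13-6=27
Step 3: prey: 66+26-35=57; pred: 27+17-8=36
Step 4: prey: 57+22-41=38; pred: 36+20-10=46
Step 5: prey: 38+15-34=19; pred: 46+17-13=50
Step 6: prey: 19+7-19=7; pred: 50+9-15=44
Step 7: prey: 7+2-6=3; pred: 44+3-13=34
Step 8: prey: 3+1-2=2; pred: 34+1-10=25
Max prey = 66 at step 1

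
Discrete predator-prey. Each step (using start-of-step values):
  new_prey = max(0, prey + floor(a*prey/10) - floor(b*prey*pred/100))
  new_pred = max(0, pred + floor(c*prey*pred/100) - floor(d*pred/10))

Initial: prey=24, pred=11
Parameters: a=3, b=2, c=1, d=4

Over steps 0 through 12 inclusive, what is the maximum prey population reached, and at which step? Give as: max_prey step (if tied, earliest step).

Answer: 72 10

Derivation:
Step 1: prey: 24+7-5=26; pred: 11+2-4=9
Step 2: prey: 26+7-4=29; pred: 9+2-3=8
Step 3: prey: 29+8-4=33; pred: 8+2-3=7
Step 4: prey: 33+9-4=38; pred: 7+2-2=7
Step 5: prey: 38+11-5=44; pred: 7+2-2=7
Step 6: prey: 44+13-6=51; pred: 7+3-2=8
Step 7: prey: 51+15-8=58; pred: 8+4-3=9
Step 8: prey: 58+17-10=65; pred: 9+5-3=11
Step 9: prey: 65+19-14=70; pred: 11+7-4=14
Step 10: prey: 70+21-19=72; pred: 14+9-5=18
Step 11: prey: 72+21-25=68; pred: 18+12-7=23
Step 12: prey: 68+20-31=57; pred: 23+15-9=29
Max prey = 72 at step 10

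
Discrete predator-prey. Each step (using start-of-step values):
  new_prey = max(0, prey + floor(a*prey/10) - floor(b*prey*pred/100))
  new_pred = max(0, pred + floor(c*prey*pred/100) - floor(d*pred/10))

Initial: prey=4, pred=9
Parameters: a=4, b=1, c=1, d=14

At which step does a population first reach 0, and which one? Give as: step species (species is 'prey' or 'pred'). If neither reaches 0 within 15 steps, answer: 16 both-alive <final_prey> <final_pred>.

Answer: 1 pred

Derivation:
Step 1: prey: 4+1-0=5; pred: 9+0-12=0
First extinction: pred at step 1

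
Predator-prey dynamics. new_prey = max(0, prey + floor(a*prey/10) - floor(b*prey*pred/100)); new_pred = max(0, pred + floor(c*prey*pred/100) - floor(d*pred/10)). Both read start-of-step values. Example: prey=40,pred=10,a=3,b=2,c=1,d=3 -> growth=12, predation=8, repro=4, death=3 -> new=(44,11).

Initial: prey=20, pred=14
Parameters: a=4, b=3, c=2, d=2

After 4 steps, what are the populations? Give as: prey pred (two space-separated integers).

Answer: 11 25

Derivation:
Step 1: prey: 20+8-8=20; pred: 14+5-2=17
Step 2: prey: 20+8-10=18; pred: 17+6-3=20
Step 3: prey: 18+7-10=15; pred: 20+7-4=23
Step 4: prey: 15+6-10=11; pred: 23+6-4=25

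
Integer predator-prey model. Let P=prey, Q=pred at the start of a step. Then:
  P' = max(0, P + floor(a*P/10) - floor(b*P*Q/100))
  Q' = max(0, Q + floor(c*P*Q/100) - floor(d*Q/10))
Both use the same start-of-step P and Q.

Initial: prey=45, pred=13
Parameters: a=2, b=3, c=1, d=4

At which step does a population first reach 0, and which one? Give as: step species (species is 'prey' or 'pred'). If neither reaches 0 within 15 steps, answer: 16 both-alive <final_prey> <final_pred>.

Step 1: prey: 45+9-17=37; pred: 13+5-5=13
Step 2: prey: 37+7-14=30; pred: 13+4-5=12
Step 3: prey: 30+6-10=26; pred: 12+3-4=11
Step 4: prey: 26+5-8=23; pred: 11+2-4=9
Step 5: prey: 23+4-6=21; pred: 9+2-3=8
Step 6: prey: 21+4-5=20; pred: 8+1-3=6
Step 7: prey: 20+4-3=21; pred: 6+1-2=5
Step 8: prey: 21+4-3=22; pred: 5+1-2=4
Step 9: prey: 22+4-2=24; pred: 4+0-1=3
Step 10: prey: 24+4-2=26; pred: 3+0-1=2
Step 11: prey: 26+5-1=30; pred: 2+0-0=2
Step 12: prey: 30+6-1=35; pred: 2+0-0=2
Step 13: prey: 35+7-2=40; pred: 2+0-0=2
Step 14: prey: 40+8-2=46; pred: 2+0-0=2
Step 15: prey: 46+9-2=53; pred: 2+0-0=2
No extinction within 15 steps

Answer: 16 both-alive 53 2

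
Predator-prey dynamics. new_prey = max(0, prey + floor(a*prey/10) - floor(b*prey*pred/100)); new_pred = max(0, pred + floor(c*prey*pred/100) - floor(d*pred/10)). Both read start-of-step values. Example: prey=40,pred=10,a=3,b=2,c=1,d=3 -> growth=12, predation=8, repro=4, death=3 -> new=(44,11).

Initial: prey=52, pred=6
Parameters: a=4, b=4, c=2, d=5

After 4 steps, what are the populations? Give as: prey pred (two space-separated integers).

Answer: 18 39

Derivation:
Step 1: prey: 52+20-12=60; pred: 6+6-3=9
Step 2: prey: 60+24-21=63; pred: 9+10-4=15
Step 3: prey: 63+25-37=51; pred: 15+18-7=26
Step 4: prey: 51+20-53=18; pred: 26+26-13=39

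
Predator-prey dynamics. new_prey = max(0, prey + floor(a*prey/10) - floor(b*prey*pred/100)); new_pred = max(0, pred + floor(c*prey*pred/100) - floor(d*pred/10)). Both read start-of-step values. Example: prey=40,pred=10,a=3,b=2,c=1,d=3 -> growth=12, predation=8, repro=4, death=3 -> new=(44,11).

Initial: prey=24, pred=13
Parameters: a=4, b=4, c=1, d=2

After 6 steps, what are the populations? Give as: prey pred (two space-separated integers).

Step 1: prey: 24+9-12=21; pred: 13+3-2=14
Step 2: prey: 21+8-11=18; pred: 14+2-2=14
Step 3: prey: 18+7-10=15; pred: 14+2-2=14
Step 4: prey: 15+6-8=13; pred: 14+2-2=14
Step 5: prey: 13+5-7=11; pred: 14+1-2=13
Step 6: prey: 11+4-5=10; pred: 13+1-2=12

Answer: 10 12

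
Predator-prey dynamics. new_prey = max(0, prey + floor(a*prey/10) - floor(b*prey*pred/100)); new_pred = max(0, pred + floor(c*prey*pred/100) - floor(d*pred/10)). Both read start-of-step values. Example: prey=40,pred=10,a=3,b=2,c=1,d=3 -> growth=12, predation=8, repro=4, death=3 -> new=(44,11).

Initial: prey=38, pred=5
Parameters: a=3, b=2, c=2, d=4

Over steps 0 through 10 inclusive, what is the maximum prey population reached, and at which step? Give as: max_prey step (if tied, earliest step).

Step 1: prey: 38+11-3=46; pred: 5+3-2=6
Step 2: prey: 46+13-5=54; pred: 6+5-2=9
Step 3: prey: 54+16-9=61; pred: 9+9-3=15
Step 4: prey: 61+18-18=61; pred: 15+18-6=27
Step 5: prey: 61+18-32=47; pred: 27+32-10=49
Step 6: prey: 47+14-46=15; pred: 49+46-19=76
Step 7: prey: 15+4-22=0; pred: 76+22-30=68
Step 8: prey: 0+0-0=0; pred: 68+0-27=41
Step 9: prey: 0+0-0=0; pred: 41+0-16=25
Step 10: prey: 0+0-0=0; pred: 25+0-10=15
Max prey = 61 at step 3

Answer: 61 3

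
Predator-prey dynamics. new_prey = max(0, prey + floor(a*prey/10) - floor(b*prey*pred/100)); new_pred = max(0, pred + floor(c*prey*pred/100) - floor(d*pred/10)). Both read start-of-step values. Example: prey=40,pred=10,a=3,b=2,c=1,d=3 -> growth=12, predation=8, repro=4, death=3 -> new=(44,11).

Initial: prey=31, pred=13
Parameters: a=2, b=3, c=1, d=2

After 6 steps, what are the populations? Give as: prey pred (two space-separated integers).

Answer: 7 11

Derivation:
Step 1: prey: 31+6-12=25; pred: 13+4-2=15
Step 2: prey: 25+5-11=19; pred: 15+3-3=15
Step 3: prey: 19+3-8=14; pred: 15+2-3=14
Step 4: prey: 14+2-5=11; pred: 14+1-2=13
Step 5: prey: 11+2-4=9; pred: 13+1-2=12
Step 6: prey: 9+1-3=7; pred: 12+1-2=11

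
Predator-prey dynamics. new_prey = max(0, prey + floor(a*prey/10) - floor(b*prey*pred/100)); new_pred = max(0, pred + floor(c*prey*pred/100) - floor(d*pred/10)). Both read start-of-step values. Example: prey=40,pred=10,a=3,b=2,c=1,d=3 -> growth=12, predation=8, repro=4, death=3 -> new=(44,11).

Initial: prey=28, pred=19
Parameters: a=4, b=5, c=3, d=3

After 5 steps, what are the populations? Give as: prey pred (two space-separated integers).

Step 1: prey: 28+11-26=13; pred: 19+15-5=29
Step 2: prey: 13+5-18=0; pred: 29+11-8=32
Step 3: prey: 0+0-0=0; pred: 32+0-9=23
Step 4: prey: 0+0-0=0; pred: 23+0-6=17
Step 5: prey: 0+0-0=0; pred: 17+0-5=12

Answer: 0 12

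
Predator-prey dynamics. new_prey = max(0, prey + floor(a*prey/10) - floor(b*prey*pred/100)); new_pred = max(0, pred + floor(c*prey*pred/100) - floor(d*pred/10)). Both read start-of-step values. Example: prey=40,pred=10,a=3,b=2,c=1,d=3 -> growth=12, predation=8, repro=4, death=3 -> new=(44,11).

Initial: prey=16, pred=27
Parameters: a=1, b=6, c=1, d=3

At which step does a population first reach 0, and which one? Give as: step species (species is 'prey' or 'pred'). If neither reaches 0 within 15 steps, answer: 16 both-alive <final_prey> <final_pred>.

Step 1: prey: 16+1-25=0; pred: 27+4-8=23
First extinction: prey at step 1

Answer: 1 prey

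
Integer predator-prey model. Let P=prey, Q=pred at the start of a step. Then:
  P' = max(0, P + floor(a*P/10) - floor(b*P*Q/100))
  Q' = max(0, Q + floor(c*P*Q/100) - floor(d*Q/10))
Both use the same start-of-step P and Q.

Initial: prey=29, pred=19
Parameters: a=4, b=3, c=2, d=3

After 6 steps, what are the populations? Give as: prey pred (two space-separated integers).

Step 1: prey: 29+11-16=24; pred: 19+11-5=25
Step 2: prey: 24+9-18=15; pred: 25+12-7=30
Step 3: prey: 15+6-13=8; pred: 30+9-9=30
Step 4: prey: 8+3-7=4; pred: 30+4-9=25
Step 5: prey: 4+1-3=2; pred: 25+2-7=20
Step 6: prey: 2+0-1=1; pred: 20+0-6=14

Answer: 1 14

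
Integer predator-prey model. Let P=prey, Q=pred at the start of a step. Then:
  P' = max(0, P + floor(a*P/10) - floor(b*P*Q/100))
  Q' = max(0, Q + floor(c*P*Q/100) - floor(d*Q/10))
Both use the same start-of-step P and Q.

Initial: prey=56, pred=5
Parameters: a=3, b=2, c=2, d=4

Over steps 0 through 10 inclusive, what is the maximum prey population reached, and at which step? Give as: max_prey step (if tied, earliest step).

Step 1: prey: 56+16-5=67; pred: 5+5-2=8
Step 2: prey: 67+20-10=77; pred: 8+10-3=15
Step 3: prey: 77+23-23=77; pred: 15+23-6=32
Step 4: prey: 77+23-49=51; pred: 32+49-12=69
Step 5: prey: 51+15-70=0; pred: 69+70-27=112
Step 6: prey: 0+0-0=0; pred: 112+0-44=68
Step 7: prey: 0+0-0=0; pred: 68+0-27=41
Step 8: prey: 0+0-0=0; pred: 41+0-16=25
Step 9: prey: 0+0-0=0; pred: 25+0-10=15
Step 10: prey: 0+0-0=0; pred: 15+0-6=9
Max prey = 77 at step 2

Answer: 77 2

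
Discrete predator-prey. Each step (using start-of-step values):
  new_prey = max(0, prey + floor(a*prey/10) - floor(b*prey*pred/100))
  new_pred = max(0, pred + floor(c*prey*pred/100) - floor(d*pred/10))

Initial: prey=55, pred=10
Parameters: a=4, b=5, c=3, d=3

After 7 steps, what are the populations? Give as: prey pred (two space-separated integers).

Answer: 0 14

Derivation:
Step 1: prey: 55+22-27=50; pred: 10+16-3=23
Step 2: prey: 50+20-57=13; pred: 23+34-6=51
Step 3: prey: 13+5-33=0; pred: 51+19-15=55
Step 4: prey: 0+0-0=0; pred: 55+0-16=39
Step 5: prey: 0+0-0=0; pred: 39+0-11=28
Step 6: prey: 0+0-0=0; pred: 28+0-8=20
Step 7: prey: 0+0-0=0; pred: 20+0-6=14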